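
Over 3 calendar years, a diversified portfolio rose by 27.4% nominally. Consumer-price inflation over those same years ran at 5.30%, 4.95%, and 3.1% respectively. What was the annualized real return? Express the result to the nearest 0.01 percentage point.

Cumulative inflation factor: 1.0530 × 1.0495 × 1.031 ≈ 1.13938.
Nominal growth factor: 1.27400. Real growth factor = 1.27400 / 1.13938 ≈ 1.11815.
Annualized: 1.11815^(1/3) − 1 ≈ 0.03793.

3.79%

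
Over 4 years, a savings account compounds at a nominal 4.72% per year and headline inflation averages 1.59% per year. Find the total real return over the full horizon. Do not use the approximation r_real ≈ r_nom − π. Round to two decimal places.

The annual real rate is (1+4.72%)/(1+1.59%) − 1 = 3.0810%.
Compounded over 4 years: (1 + 0.030810)^4 − 1 ≈ 0.12905.

12.91%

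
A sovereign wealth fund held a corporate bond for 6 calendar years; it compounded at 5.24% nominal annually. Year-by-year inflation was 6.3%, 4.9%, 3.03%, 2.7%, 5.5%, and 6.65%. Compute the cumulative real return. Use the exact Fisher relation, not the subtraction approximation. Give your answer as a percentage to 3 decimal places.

2.336%

Cumulative inflation factor: 1.063 × 1.049 × 1.0303 × 1.027 × 1.055 × 1.0665 ≈ 1.32757.
Nominal growth factor: 1.35858. Real growth factor = 1.35858 / 1.32757 ≈ 1.02336.
Total real return ≈ 2.3361%.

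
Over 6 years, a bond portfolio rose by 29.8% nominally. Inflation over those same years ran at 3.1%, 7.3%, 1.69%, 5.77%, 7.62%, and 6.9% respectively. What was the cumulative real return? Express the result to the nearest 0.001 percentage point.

Cumulative inflation factor: 1.031 × 1.073 × 1.0169 × 1.0577 × 1.0762 × 1.069 ≈ 1.36889.
Nominal growth factor: 1.29800. Real growth factor = 1.29800 / 1.36889 ≈ 0.94821.
Total real return ≈ -5.1789%.

-5.179%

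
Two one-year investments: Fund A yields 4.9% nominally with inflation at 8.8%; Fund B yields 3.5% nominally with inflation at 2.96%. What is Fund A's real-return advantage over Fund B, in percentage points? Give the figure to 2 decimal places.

Fund A real return: 1.049/1.088 − 1 = -3.585%.
Fund B real return: 1.035/1.0296 − 1 = 0.524%.
Difference: -3.585 − 0.524 = -4.109 pp.

-4.11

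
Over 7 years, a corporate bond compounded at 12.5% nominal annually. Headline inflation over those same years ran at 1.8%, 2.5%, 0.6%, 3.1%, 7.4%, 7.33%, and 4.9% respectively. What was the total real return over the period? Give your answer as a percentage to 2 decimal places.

Cumulative inflation factor: 1.018 × 1.025 × 1.006 × 1.031 × 1.074 × 1.0733 × 1.049 ≈ 1.30867.
Nominal growth factor: 2.28070. Real growth factor = 2.28070 / 1.30867 ≈ 1.74276.
Total real return ≈ 74.2764%.

74.28%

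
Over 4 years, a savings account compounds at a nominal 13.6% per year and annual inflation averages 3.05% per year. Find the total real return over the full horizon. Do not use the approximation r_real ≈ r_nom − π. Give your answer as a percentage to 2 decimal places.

47.68%

The annual real rate is (1+13.6%)/(1+3.05%) − 1 = 10.2377%.
Compounded over 4 years: (1 + 0.102377)^4 − 1 ≈ 0.47680.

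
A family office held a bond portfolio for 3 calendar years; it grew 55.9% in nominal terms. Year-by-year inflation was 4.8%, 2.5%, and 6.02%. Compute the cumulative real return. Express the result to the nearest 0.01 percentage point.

36.89%

Cumulative inflation factor: 1.048 × 1.025 × 1.0602 ≈ 1.13887.
Nominal growth factor: 1.55900. Real growth factor = 1.55900 / 1.13887 ≈ 1.36890.
Total real return ≈ 36.8905%.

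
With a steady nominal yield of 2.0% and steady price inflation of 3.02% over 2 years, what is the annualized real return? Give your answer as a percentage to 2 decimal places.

With constant rates the annual real return is the same each year: (1+2.0%)/(1+3.02%) − 1 = -0.00990.

-0.99%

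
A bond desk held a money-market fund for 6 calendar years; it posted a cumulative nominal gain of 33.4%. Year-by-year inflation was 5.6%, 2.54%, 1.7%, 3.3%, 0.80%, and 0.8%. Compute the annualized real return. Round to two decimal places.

Cumulative inflation factor: 1.056 × 1.0254 × 1.017 × 1.033 × 1.0080 × 1.008 ≈ 1.15584.
Nominal growth factor: 1.33400. Real growth factor = 1.33400 / 1.15584 ≈ 1.15413.
Annualized: 1.15413^(1/6) − 1 ≈ 0.02418.

2.42%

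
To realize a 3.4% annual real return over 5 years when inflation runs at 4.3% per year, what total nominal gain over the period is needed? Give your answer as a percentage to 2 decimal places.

Required annual nominal rate: (1+3.4%)(1+4.3%) − 1 = 7.8462%.
Cumulative over 5 years: (1 + 0.078462)^5 − 1 ≈ 0.45890.

45.89%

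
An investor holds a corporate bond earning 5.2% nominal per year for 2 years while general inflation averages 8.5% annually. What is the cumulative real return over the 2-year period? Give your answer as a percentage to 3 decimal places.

-5.990%

The annual real rate is (1+5.2%)/(1+8.5%) − 1 = -3.0415%.
Compounded over 2 years: (1 + -0.030415)^2 − 1 ≈ -0.05990.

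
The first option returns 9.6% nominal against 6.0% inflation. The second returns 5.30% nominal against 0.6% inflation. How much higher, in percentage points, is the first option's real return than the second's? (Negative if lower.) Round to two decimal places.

The first option real return: 1.096/1.060 − 1 = 3.396%.
The second real return: 1.0530/1.006 − 1 = 4.672%.
Difference: 3.396 − 4.672 = -1.276 pp.

-1.28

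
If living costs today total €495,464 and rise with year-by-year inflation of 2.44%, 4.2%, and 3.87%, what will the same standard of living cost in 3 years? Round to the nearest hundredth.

€549,337.85

Cumulative price-level factor: 1.0244 × 1.042 × 1.0387 ≈ 1.1087341398.
The nominal amount required is €495,464 scaled up by that factor.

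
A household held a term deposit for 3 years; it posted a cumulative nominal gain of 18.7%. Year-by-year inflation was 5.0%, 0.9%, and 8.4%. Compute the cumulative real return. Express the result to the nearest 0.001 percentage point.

3.357%

Cumulative inflation factor: 1.050 × 1.009 × 1.084 ≈ 1.14844.
Nominal growth factor: 1.18700. Real growth factor = 1.18700 / 1.14844 ≈ 1.03357.
Total real return ≈ 3.3573%.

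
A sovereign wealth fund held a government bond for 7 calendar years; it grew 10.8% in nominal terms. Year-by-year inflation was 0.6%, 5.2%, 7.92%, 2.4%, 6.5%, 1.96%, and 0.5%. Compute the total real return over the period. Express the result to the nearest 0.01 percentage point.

-13.19%

Cumulative inflation factor: 1.006 × 1.052 × 1.0792 × 1.024 × 1.065 × 1.0196 × 1.005 ≈ 1.27632.
Nominal growth factor: 1.10800. Real growth factor = 1.10800 / 1.27632 ≈ 0.86812.
Total real return ≈ -13.1882%.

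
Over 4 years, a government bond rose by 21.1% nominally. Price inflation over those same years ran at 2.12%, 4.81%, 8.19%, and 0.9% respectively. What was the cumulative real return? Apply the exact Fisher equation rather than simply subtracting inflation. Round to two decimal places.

3.65%

Cumulative inflation factor: 1.0212 × 1.0481 × 1.0819 × 1.009 ≈ 1.16840.
Nominal growth factor: 1.21100. Real growth factor = 1.21100 / 1.16840 ≈ 1.03646.
Total real return ≈ 3.6459%.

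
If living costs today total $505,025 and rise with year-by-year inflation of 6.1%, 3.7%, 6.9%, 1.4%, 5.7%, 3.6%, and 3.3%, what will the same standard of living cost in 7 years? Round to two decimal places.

$681,330.36

Cumulative price-level factor: 1.061 × 1.037 × 1.069 × 1.014 × 1.057 × 1.036 × 1.033 ≈ 1.3491022442.
Multiplying $505,025 by the price-level factor gives the future nominal sum.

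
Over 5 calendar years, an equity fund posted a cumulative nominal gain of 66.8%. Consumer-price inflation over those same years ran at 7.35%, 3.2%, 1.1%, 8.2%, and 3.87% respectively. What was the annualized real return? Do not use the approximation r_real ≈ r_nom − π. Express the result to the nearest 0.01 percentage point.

Cumulative inflation factor: 1.0735 × 1.032 × 1.011 × 1.082 × 1.0387 ≈ 1.25878.
Nominal growth factor: 1.66800. Real growth factor = 1.66800 / 1.25878 ≈ 1.32509.
Annualized: 1.32509^(1/5) − 1 ≈ 0.05791.

5.79%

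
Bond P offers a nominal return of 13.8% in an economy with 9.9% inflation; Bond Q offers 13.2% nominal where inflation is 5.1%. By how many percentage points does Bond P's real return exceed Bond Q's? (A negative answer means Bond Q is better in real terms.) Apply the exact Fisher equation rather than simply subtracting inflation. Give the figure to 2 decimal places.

-4.16

Bond P real return: 1.138/1.099 − 1 = 3.549%.
Bond Q real return: 1.132/1.051 − 1 = 7.707%.
Difference: 3.549 − 7.707 = -4.158 pp.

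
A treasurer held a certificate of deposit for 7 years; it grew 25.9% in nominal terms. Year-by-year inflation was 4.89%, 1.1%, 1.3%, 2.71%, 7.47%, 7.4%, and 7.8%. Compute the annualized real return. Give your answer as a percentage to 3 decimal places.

Cumulative inflation factor: 1.0489 × 1.011 × 1.013 × 1.0271 × 1.0747 × 1.074 × 1.078 ≈ 1.37283.
Nominal growth factor: 1.25900. Real growth factor = 1.25900 / 1.37283 ≈ 0.91708.
Annualized: 0.91708^(1/7) − 1 ≈ -0.01229.

-1.229%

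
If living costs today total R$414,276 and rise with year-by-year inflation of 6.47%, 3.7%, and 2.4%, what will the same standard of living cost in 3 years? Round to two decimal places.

R$468,377.20

Cumulative price-level factor: 1.0647 × 1.037 × 1.024 = 1.1305921536.
Multiplying R$414,276 by the price-level factor gives the future nominal sum.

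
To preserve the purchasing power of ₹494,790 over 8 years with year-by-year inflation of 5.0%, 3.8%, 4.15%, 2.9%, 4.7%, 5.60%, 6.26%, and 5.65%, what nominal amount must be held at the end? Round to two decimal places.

₹717,351.69

Cumulative price-level factor: 1.050 × 1.038 × 1.0415 × 1.029 × 1.047 × 1.0560 × 1.0626 × 1.0565 ≈ 1.4498104123.
The nominal amount required is ₹494,790 scaled up by that factor.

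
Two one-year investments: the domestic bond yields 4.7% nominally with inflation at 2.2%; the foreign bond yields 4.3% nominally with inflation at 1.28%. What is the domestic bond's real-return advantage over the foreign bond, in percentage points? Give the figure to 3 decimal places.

-0.536

The domestic bond real return: 1.047/1.022 − 1 = 2.4462%.
The foreign bond real return: 1.043/1.0128 − 1 = 2.9818%.
Difference: 2.4462 − 2.9818 = -0.5356 pp.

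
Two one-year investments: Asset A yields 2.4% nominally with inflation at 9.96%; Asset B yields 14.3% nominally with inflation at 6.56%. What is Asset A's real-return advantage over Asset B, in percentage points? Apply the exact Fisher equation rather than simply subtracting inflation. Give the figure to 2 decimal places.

-14.14

Asset A real return: 1.024/1.0996 − 1 = -6.875%.
Asset B real return: 1.143/1.0656 − 1 = 7.264%.
Difference: -6.875 − 7.264 = -14.139 pp.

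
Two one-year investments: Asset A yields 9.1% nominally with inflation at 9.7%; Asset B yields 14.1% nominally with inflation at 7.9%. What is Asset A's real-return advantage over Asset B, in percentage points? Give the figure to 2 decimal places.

-6.29

Asset A real return: 1.091/1.097 − 1 = -0.547%.
Asset B real return: 1.141/1.079 − 1 = 5.746%.
Difference: -0.547 − 5.746 = -6.293 pp.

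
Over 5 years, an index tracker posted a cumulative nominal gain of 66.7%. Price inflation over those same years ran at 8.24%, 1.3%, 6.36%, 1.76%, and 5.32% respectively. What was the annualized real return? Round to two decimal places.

Cumulative inflation factor: 1.0824 × 1.013 × 1.0636 × 1.0176 × 1.0532 ≈ 1.24987.
Nominal growth factor: 1.66700. Real growth factor = 1.66700 / 1.24987 ≈ 1.33374.
Annualized: 1.33374^(1/5) − 1 ≈ 0.05929.

5.93%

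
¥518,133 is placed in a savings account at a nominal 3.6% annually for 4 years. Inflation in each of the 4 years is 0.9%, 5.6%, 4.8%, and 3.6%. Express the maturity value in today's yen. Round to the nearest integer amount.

Nominal value at maturity: ¥518,133 × (1 + 3.6%)^4 ≈ ¥596,871.
Price-level factor over 4 years: 1.009 × 1.056 × 1.048 × 1.036 ≈ 1.1568475269.
The maturity value deflated by that factor is the answer in today's purchasing power.

¥515,946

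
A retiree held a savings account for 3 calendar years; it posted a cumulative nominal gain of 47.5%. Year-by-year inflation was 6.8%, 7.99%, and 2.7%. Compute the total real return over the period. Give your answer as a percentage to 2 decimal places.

24.53%

Cumulative inflation factor: 1.068 × 1.0799 × 1.027 ≈ 1.18447.
Nominal growth factor: 1.47500. Real growth factor = 1.47500 / 1.18447 ≈ 1.24528.
Total real return ≈ 24.5279%.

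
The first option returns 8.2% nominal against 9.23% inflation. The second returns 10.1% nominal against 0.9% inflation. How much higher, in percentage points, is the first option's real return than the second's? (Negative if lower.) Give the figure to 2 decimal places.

The first option real return: 1.082/1.0923 − 1 = -0.943%.
The second real return: 1.101/1.009 − 1 = 9.118%.
Difference: -0.943 − 9.118 = -10.061 pp.

-10.06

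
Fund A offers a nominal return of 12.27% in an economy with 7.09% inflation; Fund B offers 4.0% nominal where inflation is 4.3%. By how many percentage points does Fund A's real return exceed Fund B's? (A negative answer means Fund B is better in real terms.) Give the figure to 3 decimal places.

5.125

Fund A real return: 1.1227/1.0709 − 1 = 4.8371%.
Fund B real return: 1.040/1.043 − 1 = -0.2876%.
Difference: 4.8371 − (-0.2876) = 5.1247 pp.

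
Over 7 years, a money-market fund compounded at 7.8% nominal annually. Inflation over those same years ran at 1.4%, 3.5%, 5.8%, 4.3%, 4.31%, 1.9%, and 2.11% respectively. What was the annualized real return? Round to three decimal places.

4.335%

Cumulative inflation factor: 1.014 × 1.035 × 1.058 × 1.043 × 1.0431 × 1.019 × 1.0211 ≈ 1.25695.
Nominal growth factor: 1.69173. Real growth factor = 1.69173 / 1.25695 ≈ 1.34591.
Annualized: 1.34591^(1/7) − 1 ≈ 0.04335.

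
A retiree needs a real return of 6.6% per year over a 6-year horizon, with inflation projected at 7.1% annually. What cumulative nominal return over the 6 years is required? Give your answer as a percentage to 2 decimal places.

Required annual nominal rate: (1+6.6%)(1+7.1%) − 1 = 14.1686%.
Cumulative over 6 years: (1 + 0.141686)^6 − 1 ≈ 1.21452.

121.45%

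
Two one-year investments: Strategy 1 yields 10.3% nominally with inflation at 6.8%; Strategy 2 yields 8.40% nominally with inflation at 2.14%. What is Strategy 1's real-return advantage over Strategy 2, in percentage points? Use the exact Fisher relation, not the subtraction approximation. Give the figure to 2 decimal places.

-2.85

Strategy 1 real return: 1.103/1.068 − 1 = 3.277%.
Strategy 2 real return: 1.0840/1.0214 − 1 = 6.129%.
Difference: 3.277 − 6.129 = -2.852 pp.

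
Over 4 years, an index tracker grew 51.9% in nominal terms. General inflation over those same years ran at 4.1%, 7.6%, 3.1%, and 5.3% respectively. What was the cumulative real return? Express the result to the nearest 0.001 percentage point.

Cumulative inflation factor: 1.041 × 1.076 × 1.031 × 1.053 ≈ 1.21605.
Nominal growth factor: 1.51900. Real growth factor = 1.51900 / 1.21605 ≈ 1.24913.
Total real return ≈ 24.9130%.

24.913%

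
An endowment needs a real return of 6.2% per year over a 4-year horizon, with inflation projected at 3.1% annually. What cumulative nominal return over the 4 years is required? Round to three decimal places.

43.725%

Required annual nominal rate: (1+6.2%)(1+3.1%) − 1 = 9.4922%.
Cumulative over 4 years: (1 + 0.094922)^4 − 1 ≈ 0.43725.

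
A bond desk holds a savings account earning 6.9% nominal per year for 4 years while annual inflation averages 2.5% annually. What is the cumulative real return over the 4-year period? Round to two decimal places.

The annual real rate is (1+6.9%)/(1+2.5%) − 1 = 4.2927%.
Compounded over 4 years: (1 + 0.042927)^4 − 1 ≈ 0.18308.

18.31%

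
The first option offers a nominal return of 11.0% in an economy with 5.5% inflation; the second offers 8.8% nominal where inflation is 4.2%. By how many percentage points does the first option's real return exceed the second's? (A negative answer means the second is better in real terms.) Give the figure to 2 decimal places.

0.80

The first option real return: 1.110/1.055 − 1 = 5.213%.
The second real return: 1.088/1.042 − 1 = 4.415%.
Difference: 5.213 − 4.415 = 0.798 pp.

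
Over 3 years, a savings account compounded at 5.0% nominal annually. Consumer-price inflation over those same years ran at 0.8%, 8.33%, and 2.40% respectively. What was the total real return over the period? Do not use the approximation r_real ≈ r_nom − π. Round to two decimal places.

Cumulative inflation factor: 1.008 × 1.0833 × 1.0240 ≈ 1.11817.
Nominal growth factor: 1.15763. Real growth factor = 1.15763 / 1.11817 ≈ 1.03528.
Total real return ≈ 3.5282%.

3.53%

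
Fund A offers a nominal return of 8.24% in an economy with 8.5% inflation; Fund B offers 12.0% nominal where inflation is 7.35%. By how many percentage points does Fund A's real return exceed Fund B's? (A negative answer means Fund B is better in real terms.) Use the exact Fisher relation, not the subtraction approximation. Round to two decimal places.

-4.57

Fund A real return: 1.0824/1.085 − 1 = -0.240%.
Fund B real return: 1.120/1.0735 − 1 = 4.332%.
Difference: -0.240 − 4.332 = -4.572 pp.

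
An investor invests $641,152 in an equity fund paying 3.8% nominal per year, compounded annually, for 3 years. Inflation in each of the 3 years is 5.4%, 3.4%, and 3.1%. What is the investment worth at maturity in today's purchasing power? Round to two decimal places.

$638,165.39

Nominal value at maturity: $641,152 × (1 + 3.8%)^3 ≈ $717,055.98.
Price-level factor over 3 years: 1.054 × 1.034 × 1.031 = 1.123620916.
Dividing the nominal maturity value by the price-level factor gives the value in today's money.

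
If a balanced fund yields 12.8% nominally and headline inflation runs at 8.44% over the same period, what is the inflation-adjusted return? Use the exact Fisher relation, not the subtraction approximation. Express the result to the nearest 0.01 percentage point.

Real return via the Fisher equation: (1 + 12.8%)/(1 + 8.44%) − 1 = 1.128/1.0844 − 1 ≈ 0.04021.

4.02%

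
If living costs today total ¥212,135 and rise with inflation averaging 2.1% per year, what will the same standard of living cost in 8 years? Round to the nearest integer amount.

¥250,506

Cumulative price-level factor: (1+2.1%)^8 ≈ 1.1808804608.
Multiplying ¥212,135 by the price-level factor gives the future nominal sum.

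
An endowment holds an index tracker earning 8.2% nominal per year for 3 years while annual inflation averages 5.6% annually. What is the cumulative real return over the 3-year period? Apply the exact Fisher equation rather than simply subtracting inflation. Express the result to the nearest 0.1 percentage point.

7.6%

The annual real rate is (1+8.2%)/(1+5.6%) − 1 = 2.4621%.
Compounded over 3 years: (1 + 0.024621)^3 − 1 ≈ 0.07570.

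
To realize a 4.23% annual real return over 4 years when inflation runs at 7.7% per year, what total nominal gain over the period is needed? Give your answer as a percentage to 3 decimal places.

Required annual nominal rate: (1+4.23%)(1+7.7%) − 1 = 12.25571%.
Cumulative over 4 years: (1 + 0.1225571)^4 − 1 ≈ 0.58794.

58.794%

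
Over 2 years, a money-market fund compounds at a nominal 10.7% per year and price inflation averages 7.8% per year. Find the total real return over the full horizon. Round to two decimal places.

5.45%

The annual real rate is (1+10.7%)/(1+7.8%) − 1 = 2.6902%.
Compounded over 2 years: (1 + 0.026902)^2 − 1 ≈ 0.05453.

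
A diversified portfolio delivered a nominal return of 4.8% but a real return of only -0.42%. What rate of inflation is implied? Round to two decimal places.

5.24%

From (1+r_nom) = (1+r_real)(1+π), we get 1+π = (1 + 4.8%)/(1 − 0.42%) = 1.048/0.9958 ≈ 1.05242.
So π ≈ 5.2420%.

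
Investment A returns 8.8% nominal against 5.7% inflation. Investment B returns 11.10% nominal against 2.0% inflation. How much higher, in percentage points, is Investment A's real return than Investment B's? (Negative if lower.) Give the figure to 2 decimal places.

-5.99

Investment A real return: 1.088/1.057 − 1 = 2.933%.
Investment B real return: 1.1110/1.020 − 1 = 8.922%.
Difference: 2.933 − 8.922 = -5.989 pp.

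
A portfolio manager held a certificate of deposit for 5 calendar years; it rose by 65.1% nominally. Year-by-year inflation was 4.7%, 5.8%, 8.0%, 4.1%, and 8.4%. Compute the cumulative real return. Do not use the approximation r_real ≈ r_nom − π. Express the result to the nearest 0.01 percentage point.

22.30%

Cumulative inflation factor: 1.047 × 1.058 × 1.080 × 1.041 × 1.084 ≈ 1.35001.
Nominal growth factor: 1.65100. Real growth factor = 1.65100 / 1.35001 ≈ 1.22296.
Total real return ≈ 22.2956%.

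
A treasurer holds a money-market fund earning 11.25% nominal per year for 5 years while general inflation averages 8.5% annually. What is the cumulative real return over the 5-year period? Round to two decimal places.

13.33%

The annual real rate is (1+11.25%)/(1+8.5%) − 1 = 2.5346%.
Compounded over 5 years: (1 + 0.025346)^5 − 1 ≈ 0.13332.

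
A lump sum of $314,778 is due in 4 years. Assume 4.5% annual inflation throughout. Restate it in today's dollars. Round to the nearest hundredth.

Price-level factor over 4 years: (1 + 4.5%)^4 ≈ 1.1925186006.
Purchasing power today: $314,778 divided by that factor.

$263,960.66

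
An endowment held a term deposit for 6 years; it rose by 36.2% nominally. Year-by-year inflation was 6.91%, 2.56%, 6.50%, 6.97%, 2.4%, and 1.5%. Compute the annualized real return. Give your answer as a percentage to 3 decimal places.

Cumulative inflation factor: 1.0691 × 1.0256 × 1.0650 × 1.0697 × 1.024 × 1.015 ≈ 1.29830.
Nominal growth factor: 1.36200. Real growth factor = 1.36200 / 1.29830 ≈ 1.04907.
Annualized: 1.04907^(1/6) − 1 ≈ 0.00802.

0.802%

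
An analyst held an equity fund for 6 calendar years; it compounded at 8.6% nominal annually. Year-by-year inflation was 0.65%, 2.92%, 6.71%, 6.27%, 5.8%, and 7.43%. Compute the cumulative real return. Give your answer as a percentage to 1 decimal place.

22.9%

Cumulative inflation factor: 1.0065 × 1.0292 × 1.0671 × 1.0627 × 1.058 × 1.0743 ≈ 1.33518.
Nominal growth factor: 1.64051. Real growth factor = 1.64051 / 1.33518 ≈ 1.22868.
Total real return ≈ 22.8679%.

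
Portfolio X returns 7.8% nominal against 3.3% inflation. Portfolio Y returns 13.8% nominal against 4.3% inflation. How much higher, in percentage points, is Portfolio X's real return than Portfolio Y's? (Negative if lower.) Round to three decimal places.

-4.752

Portfolio X real return: 1.078/1.033 − 1 = 4.3562%.
Portfolio Y real return: 1.138/1.043 − 1 = 9.1083%.
Difference: 4.3562 − 9.1083 = -4.7521 pp.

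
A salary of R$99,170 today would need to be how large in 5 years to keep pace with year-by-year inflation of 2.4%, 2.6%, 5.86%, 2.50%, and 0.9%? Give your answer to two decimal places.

R$114,070.82

Cumulative price-level factor: 1.024 × 1.026 × 1.0586 × 1.0250 × 1.009 ≈ 1.1502552885.
The nominal amount required is R$99,170 scaled up by that factor.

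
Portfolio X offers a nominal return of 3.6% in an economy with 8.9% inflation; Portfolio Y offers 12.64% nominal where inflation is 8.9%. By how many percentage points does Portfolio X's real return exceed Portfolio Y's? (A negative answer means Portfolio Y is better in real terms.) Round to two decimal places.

-8.30

Portfolio X real return: 1.036/1.089 − 1 = -4.867%.
Portfolio Y real return: 1.1264/1.089 − 1 = 3.434%.
Difference: -4.867 − 3.434 = -8.301 pp.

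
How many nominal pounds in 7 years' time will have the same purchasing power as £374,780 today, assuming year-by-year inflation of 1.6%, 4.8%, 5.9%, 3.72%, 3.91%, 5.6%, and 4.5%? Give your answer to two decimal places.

£502,605.71

Cumulative price-level factor: 1.016 × 1.048 × 1.059 × 1.0372 × 1.0391 × 1.056 × 1.045 ≈ 1.3410686564.
The nominal amount required is £374,780 scaled up by that factor.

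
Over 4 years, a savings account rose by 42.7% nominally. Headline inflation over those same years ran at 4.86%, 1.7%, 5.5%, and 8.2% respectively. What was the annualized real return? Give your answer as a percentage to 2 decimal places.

4.05%

Cumulative inflation factor: 1.0486 × 1.017 × 1.055 × 1.082 ≈ 1.21734.
Nominal growth factor: 1.42700. Real growth factor = 1.42700 / 1.21734 ≈ 1.17223.
Annualized: 1.17223^(1/4) − 1 ≈ 0.04053.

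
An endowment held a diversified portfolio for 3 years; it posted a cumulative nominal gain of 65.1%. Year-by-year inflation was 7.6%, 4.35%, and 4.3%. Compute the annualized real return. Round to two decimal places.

Cumulative inflation factor: 1.076 × 1.0435 × 1.043 ≈ 1.17109.
Nominal growth factor: 1.65100. Real growth factor = 1.65100 / 1.17109 ≈ 1.40980.
Annualized: 1.40980^(1/3) − 1 ≈ 0.12129.

12.13%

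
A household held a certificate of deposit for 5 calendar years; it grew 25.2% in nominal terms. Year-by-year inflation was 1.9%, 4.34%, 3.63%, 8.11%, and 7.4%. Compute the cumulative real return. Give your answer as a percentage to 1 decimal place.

-2.1%

Cumulative inflation factor: 1.019 × 1.0434 × 1.0363 × 1.0811 × 1.074 ≈ 1.27932.
Nominal growth factor: 1.25200. Real growth factor = 1.25200 / 1.27932 ≈ 0.97864.
Total real return ≈ -2.1358%.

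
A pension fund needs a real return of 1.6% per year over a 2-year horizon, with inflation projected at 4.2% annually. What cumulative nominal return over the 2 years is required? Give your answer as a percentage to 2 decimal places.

12.08%

Required annual nominal rate: (1+1.6%)(1+4.2%) − 1 = 5.8672%.
Cumulative over 2 years: (1 + 0.058672)^2 − 1 ≈ 0.12079.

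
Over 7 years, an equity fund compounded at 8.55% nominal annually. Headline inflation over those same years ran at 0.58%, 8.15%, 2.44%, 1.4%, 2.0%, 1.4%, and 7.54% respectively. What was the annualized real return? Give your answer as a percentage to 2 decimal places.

Cumulative inflation factor: 1.0058 × 1.0815 × 1.0244 × 1.014 × 1.020 × 1.014 × 1.0754 ≈ 1.25676.
Nominal growth factor: 1.77586. Real growth factor = 1.77586 / 1.25676 ≈ 1.41304.
Annualized: 1.41304^(1/7) − 1 ≈ 0.05063.

5.06%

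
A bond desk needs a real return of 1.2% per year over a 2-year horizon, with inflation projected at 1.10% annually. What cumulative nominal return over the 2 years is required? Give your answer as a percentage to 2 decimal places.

Required annual nominal rate: (1+1.2%)(1+1.10%) − 1 = 2.3132%.
Cumulative over 2 years: (1 + 0.023132)^2 − 1 ≈ 0.04680.

4.68%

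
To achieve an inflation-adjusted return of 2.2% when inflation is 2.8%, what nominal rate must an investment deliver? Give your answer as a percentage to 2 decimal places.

5.06%

By the Fisher equation, 1 + r_nom = (1 + 2.2%)(1 + 2.8%) = 1.022 × 1.028 = 1.050616.
So r_nom = 5.0616%.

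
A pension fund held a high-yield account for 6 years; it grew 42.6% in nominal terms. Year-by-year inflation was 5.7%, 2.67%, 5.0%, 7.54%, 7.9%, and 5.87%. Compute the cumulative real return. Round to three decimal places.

Cumulative inflation factor: 1.057 × 1.0267 × 1.050 × 1.0754 × 1.079 × 1.0587 ≈ 1.39982.
Nominal growth factor: 1.42600. Real growth factor = 1.42600 / 1.39982 ≈ 1.01870.
Total real return ≈ 1.8702%.

1.870%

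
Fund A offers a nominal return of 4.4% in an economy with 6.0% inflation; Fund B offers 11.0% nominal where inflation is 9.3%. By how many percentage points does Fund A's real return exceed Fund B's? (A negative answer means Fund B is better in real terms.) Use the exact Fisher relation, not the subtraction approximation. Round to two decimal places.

-3.06

Fund A real return: 1.044/1.060 − 1 = -1.509%.
Fund B real return: 1.110/1.093 − 1 = 1.555%.
Difference: -1.509 − 1.555 = -3.064 pp.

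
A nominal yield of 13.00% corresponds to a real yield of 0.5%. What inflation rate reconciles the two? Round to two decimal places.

From (1+r_nom) = (1+r_real)(1+π), we get 1+π = (1 + 13.00%)/(1 + 0.5%) = 1.1300/1.005 ≈ 1.12438.
So π ≈ 12.4378%.

12.44%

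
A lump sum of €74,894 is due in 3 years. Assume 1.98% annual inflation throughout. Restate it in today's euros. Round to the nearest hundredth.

€70,615.82

Price-level factor over 3 years: (1 + 1.98%)^3 ≈ 1.0605838824.
Purchasing power today: €74,894 divided by that factor.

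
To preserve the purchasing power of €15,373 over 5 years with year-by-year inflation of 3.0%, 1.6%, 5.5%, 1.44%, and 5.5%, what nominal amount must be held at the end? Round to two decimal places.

€18,163.67

Cumulative price-level factor: 1.030 × 1.016 × 1.055 × 1.0144 × 1.055 ≈ 1.1815309230.
Multiplying €15,373 by the price-level factor gives the future nominal sum.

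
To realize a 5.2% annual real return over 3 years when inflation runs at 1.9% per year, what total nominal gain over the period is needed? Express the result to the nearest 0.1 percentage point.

23.2%

Required annual nominal rate: (1+5.2%)(1+1.9%) − 1 = 7.1988%.
Cumulative over 3 years: (1 + 0.071988)^3 − 1 ≈ 0.23188.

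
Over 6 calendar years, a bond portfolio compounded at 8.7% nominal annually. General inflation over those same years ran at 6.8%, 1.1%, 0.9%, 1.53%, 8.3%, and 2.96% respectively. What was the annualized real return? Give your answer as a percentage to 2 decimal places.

Cumulative inflation factor: 1.068 × 1.011 × 1.009 × 1.0153 × 1.083 × 1.0296 ≈ 1.23340.
Nominal growth factor: 1.64959. Real growth factor = 1.64959 / 1.23340 ≈ 1.33743.
Annualized: 1.33743^(1/6) − 1 ≈ 0.04965.

4.97%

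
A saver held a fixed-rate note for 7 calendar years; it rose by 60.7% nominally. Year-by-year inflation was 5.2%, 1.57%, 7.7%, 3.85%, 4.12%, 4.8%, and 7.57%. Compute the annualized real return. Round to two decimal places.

1.96%

Cumulative inflation factor: 1.052 × 1.0157 × 1.077 × 1.0385 × 1.0412 × 1.048 × 1.0757 ≈ 1.40278.
Nominal growth factor: 1.60700. Real growth factor = 1.60700 / 1.40278 ≈ 1.14558.
Annualized: 1.14558^(1/7) − 1 ≈ 0.01961.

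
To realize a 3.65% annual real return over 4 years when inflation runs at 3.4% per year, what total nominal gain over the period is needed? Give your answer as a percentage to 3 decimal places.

Required annual nominal rate: (1+3.65%)(1+3.4%) − 1 = 7.1741%.
Cumulative over 4 years: (1 + 0.071741)^4 − 1 ≈ 0.31935.

31.935%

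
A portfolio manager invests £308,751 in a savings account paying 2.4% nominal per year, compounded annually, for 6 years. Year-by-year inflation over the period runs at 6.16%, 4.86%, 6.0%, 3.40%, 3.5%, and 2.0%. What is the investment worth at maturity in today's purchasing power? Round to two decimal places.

Nominal value at maturity: £308,751 × (1 + 2.4%)^6 ≈ £355,965.67.
Price-level factor over 6 years: 1.0616 × 1.0486 × 1.060 × 1.0340 × 1.035 × 1.020 ≈ 1.2880647310.
The maturity value deflated by that factor is the answer in today's purchasing power.

£276,356.97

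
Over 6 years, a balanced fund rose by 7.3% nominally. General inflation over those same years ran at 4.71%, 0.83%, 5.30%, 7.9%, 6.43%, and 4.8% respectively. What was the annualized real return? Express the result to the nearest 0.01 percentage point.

Cumulative inflation factor: 1.0471 × 1.0083 × 1.0530 × 1.079 × 1.0643 × 1.048 ≈ 1.33799.
Nominal growth factor: 1.07300. Real growth factor = 1.07300 / 1.33799 ≈ 0.80195.
Annualized: 0.80195^(1/6) − 1 ≈ -0.03612.

-3.61%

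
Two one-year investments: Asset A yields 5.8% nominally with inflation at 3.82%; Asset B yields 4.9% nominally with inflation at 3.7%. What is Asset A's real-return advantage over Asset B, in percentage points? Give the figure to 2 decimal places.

Asset A real return: 1.058/1.0382 − 1 = 1.907%.
Asset B real return: 1.049/1.037 − 1 = 1.157%.
Difference: 1.907 − 1.157 = 0.750 pp.

0.75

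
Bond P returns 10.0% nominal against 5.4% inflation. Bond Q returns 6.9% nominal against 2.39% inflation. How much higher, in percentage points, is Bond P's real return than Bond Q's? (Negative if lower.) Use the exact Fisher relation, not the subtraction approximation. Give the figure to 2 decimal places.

Bond P real return: 1.100/1.054 − 1 = 4.364%.
Bond Q real return: 1.069/1.0239 − 1 = 4.405%.
Difference: 4.364 − 4.405 = -0.041 pp.

-0.04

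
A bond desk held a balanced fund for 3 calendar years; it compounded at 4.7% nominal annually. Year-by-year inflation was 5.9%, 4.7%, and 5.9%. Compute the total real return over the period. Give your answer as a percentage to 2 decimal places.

-2.25%

Cumulative inflation factor: 1.059 × 1.047 × 1.059 ≈ 1.17419.
Nominal growth factor: 1.14773. Real growth factor = 1.14773 / 1.17419 ≈ 0.97747.
Total real return ≈ -2.2534%.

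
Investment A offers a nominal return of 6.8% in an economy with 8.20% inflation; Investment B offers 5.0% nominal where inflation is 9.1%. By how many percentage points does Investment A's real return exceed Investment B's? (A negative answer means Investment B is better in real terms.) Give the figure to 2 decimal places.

2.46

Investment A real return: 1.068/1.0820 − 1 = -1.294%.
Investment B real return: 1.050/1.091 − 1 = -3.758%.
Difference: -1.294 − (-3.758) = 2.464 pp.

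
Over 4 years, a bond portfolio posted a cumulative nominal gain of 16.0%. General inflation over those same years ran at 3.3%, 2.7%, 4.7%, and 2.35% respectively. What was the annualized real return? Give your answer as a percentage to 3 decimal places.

Cumulative inflation factor: 1.033 × 1.027 × 1.047 × 1.0235 ≈ 1.13686.
Nominal growth factor: 1.16000. Real growth factor = 1.16000 / 1.13686 ≈ 1.02036.
Annualized: 1.02036^(1/4) − 1 ≈ 0.00505.

0.505%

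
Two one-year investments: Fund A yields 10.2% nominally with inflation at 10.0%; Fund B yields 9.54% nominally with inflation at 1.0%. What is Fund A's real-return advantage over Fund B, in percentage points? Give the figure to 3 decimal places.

Fund A real return: 1.102/1.100 − 1 = 0.1818%.
Fund B real return: 1.0954/1.010 − 1 = 8.4554%.
Difference: 0.1818 − 8.4554 = -8.2736 pp.

-8.274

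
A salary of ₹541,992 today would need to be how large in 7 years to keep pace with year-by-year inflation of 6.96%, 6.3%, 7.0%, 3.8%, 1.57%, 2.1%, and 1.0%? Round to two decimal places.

Cumulative price-level factor: 1.0696 × 1.063 × 1.070 × 1.038 × 1.0157 × 1.021 × 1.010 ≈ 1.3226604219.
Multiplying ₹541,992 by the price-level factor gives the future nominal sum.

₹716,871.37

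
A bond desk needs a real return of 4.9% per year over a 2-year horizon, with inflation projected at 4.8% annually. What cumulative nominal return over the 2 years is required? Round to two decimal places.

Required annual nominal rate: (1+4.9%)(1+4.8%) − 1 = 9.9352%.
Cumulative over 2 years: (1 + 0.099352)^2 − 1 ≈ 0.20857.

20.86%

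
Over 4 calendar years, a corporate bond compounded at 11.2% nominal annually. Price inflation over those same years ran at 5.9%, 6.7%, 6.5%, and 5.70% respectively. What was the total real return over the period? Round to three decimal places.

Cumulative inflation factor: 1.059 × 1.067 × 1.065 × 1.0570 ≈ 1.27199.
Nominal growth factor: 1.52904. Real growth factor = 1.52904 / 1.27199 ≈ 1.20208.
Total real return ≈ 20.2082%.

20.208%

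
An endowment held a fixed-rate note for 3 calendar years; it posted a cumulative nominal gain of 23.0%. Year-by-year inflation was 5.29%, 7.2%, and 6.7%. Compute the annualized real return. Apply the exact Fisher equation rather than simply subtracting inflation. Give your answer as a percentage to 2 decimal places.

Cumulative inflation factor: 1.0529 × 1.072 × 1.067 ≈ 1.20433.
Nominal growth factor: 1.23000. Real growth factor = 1.23000 / 1.20433 ≈ 1.02131.
Annualized: 1.02131^(1/3) − 1 ≈ 0.00705.

0.71%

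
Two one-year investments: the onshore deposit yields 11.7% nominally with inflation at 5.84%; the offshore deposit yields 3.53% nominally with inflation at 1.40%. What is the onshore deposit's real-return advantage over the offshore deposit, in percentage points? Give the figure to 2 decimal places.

3.44

The onshore deposit real return: 1.117/1.0584 − 1 = 5.537%.
The offshore deposit real return: 1.0353/1.0140 − 1 = 2.101%.
Difference: 5.537 − 2.101 = 3.436 pp.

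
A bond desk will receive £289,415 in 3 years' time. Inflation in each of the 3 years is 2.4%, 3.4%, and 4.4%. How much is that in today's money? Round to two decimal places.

£261,818.33

Price-level factor over 3 years: 1.024 × 1.034 × 1.044 = 1.105403904.
Purchasing power today: £289,415 divided by that factor.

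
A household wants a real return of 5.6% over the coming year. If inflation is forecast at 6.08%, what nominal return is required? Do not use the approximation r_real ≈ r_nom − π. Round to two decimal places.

12.02%

By the Fisher equation, 1 + r_nom = (1 + 5.6%)(1 + 6.08%) = 1.056 × 1.0608 = 1.1202048.
So r_nom = 12.02048%.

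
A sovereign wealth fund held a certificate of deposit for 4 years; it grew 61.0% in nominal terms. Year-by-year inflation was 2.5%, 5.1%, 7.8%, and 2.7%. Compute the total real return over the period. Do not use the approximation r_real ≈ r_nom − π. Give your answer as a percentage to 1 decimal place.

35.0%

Cumulative inflation factor: 1.025 × 1.051 × 1.078 × 1.027 ≈ 1.19266.
Nominal growth factor: 1.61000. Real growth factor = 1.61000 / 1.19266 ≈ 1.34993.
Total real return ≈ 34.9926%.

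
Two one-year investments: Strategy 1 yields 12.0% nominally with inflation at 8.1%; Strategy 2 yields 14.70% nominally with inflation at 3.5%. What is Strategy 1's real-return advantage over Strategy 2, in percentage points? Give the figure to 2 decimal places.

Strategy 1 real return: 1.120/1.081 − 1 = 3.608%.
Strategy 2 real return: 1.1470/1.035 − 1 = 10.821%.
Difference: 3.608 − 10.821 = -7.213 pp.

-7.21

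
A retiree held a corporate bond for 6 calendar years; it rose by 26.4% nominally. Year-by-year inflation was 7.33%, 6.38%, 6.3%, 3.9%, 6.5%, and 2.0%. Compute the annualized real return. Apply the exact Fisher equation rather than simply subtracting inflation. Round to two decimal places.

-1.33%

Cumulative inflation factor: 1.0733 × 1.0638 × 1.063 × 1.039 × 1.065 × 1.020 ≈ 1.36987.
Nominal growth factor: 1.26400. Real growth factor = 1.26400 / 1.36987 ≈ 0.92271.
Annualized: 0.92271^(1/6) − 1 ≈ -0.01332.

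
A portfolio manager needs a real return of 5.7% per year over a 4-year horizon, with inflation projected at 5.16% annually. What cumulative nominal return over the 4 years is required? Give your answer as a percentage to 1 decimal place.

Required annual nominal rate: (1+5.7%)(1+5.16%) − 1 = 11.15412%.
Cumulative over 4 years: (1 + 0.1115412)^4 − 1 ≈ 0.52652.

52.7%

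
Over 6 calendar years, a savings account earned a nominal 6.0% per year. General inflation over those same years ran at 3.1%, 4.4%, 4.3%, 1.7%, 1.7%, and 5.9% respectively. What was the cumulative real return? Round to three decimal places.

15.360%

Cumulative inflation factor: 1.031 × 1.044 × 1.043 × 1.017 × 1.017 × 1.059 ≈ 1.22965.
Nominal growth factor: 1.41852. Real growth factor = 1.41852 / 1.22965 ≈ 1.15360.
Total real return ≈ 15.3596%.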